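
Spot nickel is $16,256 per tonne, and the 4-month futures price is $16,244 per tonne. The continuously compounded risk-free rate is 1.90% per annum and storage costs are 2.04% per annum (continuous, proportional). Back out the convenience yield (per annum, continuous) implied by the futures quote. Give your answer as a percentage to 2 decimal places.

F = S·e^((r+u−y)T) ⇒ (r+u−y) = ln(F/S)/T
ln(16244/16256) = -0.000738; /T ⇒ -0.002214
y = r + u − ln(F/S)/T = 0.0190 + 0.0204 + 0.002214 = 0.041614
y = 4.16%

4.16%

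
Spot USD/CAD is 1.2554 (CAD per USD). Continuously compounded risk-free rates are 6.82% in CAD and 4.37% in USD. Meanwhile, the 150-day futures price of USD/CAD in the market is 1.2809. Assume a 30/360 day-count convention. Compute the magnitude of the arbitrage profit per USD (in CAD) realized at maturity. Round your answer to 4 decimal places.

0.0126 per USD (in CAD)

Fair futures: F* = S·e^(carry·T), with carry = (r_CAD − r_USD) = 0.0682 − 0.0437 = 0.0245
F* = 1.2554 · e^(0.0245 × 150/360) = 1.2554 · e^0.010208 = 1.2554 × 1.010260 = 1.2683
Market 1.2809 > fair 1.2683: forward overpriced → cash-and-carry (buy spot, short the forward).
At maturity, profit = |F_mkt − F*| = |1.2809 − 1.2683| = 0.0126 per USD (in CAD)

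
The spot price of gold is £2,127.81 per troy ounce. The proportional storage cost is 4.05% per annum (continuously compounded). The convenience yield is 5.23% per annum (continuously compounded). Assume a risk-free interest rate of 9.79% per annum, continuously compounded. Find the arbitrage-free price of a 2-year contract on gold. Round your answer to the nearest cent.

Net carry = r + u − y = 0.0979 + 0.0405 − 0.0523 = 0.0861
F = S·e^((r+u−y)T) = 2127.81 · e^(0.0861 × 2) = 2127.81 · e^0.17220000
= 2127.81 × 1.18791539 = £2,527.66 per troy ounce

£2,527.66 per troy ounce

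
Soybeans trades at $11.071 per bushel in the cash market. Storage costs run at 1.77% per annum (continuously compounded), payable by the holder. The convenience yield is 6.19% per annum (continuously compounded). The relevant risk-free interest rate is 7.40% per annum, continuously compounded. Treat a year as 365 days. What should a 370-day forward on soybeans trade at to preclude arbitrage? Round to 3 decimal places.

Net carry = r + u − y = 0.0740 + 0.0177 − 0.0619 = 0.0298
F = S·e^((r+u−y)T) = 11.071 · e^(0.0298 × 370/365) = 11.071 · e^0.030208
= 11.071 × 1.030669 = $11.411 per bushel

$11.411 per bushel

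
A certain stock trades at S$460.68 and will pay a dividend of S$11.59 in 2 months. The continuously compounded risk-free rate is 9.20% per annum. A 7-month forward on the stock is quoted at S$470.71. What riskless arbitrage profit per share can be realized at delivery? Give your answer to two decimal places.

S$3.33 per share

PV(dividends) I = 11.59·e^(−0.0920·2/12) = 11.4136
Fair forward F* = (S − I)·e^(rT) = (460.68 − 11.4136)·e^0.053667 = 449.2664 × 1.055133 = 474.0358
Market S$470.71 < fair 474.0358: forward underpriced → reverse cash-and-carry (short the stock, invest proceeds at r, pay the dividends, go long the forward).
Profit at T = |F_mkt − F*| = |470.71 − 474.0358| = S$3.33 per share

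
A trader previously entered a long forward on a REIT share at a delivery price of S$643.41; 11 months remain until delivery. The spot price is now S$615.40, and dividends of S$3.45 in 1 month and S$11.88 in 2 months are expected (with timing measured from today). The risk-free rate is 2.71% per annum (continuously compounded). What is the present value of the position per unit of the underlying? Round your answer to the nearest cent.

-S$27.49

PV(remaining dividends) I = 3.45·e^(−0.0271·1/12) + 11.88·e^(−0.0271·2/12) = 15.2687
Current forward F = (S − I)·e^(rT) = (615.40 − 15.2687)·e^(0.0271·11/12) = 600.1313 × 1.025153 = 615.2264
Value (long) = (F − K)·e^(−rT) = (615.2264 − 643.41) × 0.975464 = -27.4921
Value = -S$27.49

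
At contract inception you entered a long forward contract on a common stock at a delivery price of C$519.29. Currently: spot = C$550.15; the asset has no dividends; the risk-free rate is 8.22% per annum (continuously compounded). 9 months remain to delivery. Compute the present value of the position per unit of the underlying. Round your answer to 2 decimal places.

C$61.91

Current fair forward for the remaining 9 months: F = S·e^(r·T), r = 0.0822
F = 550.15 · e^(0.0822 × 9/12) = 550.15 × 1.063590 = 585.1340
Value of long forward = (F − K)·e^(−rT) = (585.1340 − 519.29) · e^(−0.0822·9/12)
= 65.8440 × 0.940212 = 61.91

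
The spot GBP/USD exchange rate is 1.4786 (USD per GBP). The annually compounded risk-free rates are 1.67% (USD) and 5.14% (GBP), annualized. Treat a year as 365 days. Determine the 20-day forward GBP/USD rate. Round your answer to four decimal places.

By covered interest parity, F = S · (1+r_USD)^T / (1+r_GBP)^T
= 1.4786 × 1.000908 / 1.002750 = 1.4786 × 0.998163
F = 1.4759 USD per GBP

1.4759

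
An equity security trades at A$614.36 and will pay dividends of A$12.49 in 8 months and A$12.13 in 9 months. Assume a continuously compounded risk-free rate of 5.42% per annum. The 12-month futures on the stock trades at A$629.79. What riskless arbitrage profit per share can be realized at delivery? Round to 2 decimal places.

A$6.23 per share

PV(dividends) I = 12.49·e^(−0.0542·8/12) + 12.13·e^(−0.0542·9/12) = 23.6936
Fair futures F* = (S − I)·e^(rT) = (614.36 − 23.6936)·e^0.054200 = 590.6664 × 1.055696 = 623.5642
Market A$629.79 > fair 623.5642: forward overpriced → cash-and-carry (borrow at r, buy the stock and collect the dividends, short the forward).
Profit at T = |F_mkt − F*| = |629.79 − 623.5642| = A$6.23 per share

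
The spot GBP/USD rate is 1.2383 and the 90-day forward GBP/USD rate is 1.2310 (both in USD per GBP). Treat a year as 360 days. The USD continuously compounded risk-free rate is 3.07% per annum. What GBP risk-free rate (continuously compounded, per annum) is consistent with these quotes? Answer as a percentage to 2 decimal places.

5.44%

F = S·e^((r_USD − r_GBP)T) ⇒ r_GBP = r_USD − ln(F/S)/T
ln(1.2310/1.2383) = -0.005913; /(90/360) = -0.023652
r_GBP = 0.0307 + 0.023652 = 0.054352
r_GBP = 5.44%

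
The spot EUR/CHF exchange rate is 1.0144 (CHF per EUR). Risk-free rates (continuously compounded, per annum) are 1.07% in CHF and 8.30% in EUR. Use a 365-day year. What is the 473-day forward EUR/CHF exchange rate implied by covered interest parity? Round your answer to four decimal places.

F = S·e^((r_CHF − r_EUR)T) = 1.0144 · e^((0.0107 − 0.0830) × 473/365)
= 1.0144 · e^-0.093693 = 1.0144 × 0.910562
F = 0.9237 CHF per EUR

0.9237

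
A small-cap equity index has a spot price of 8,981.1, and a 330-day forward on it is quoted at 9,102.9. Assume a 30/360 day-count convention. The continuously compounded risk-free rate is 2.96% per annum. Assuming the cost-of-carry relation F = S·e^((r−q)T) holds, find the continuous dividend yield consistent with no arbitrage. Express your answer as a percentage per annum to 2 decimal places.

1.49%

From F = S·e^((r−q)T): (r − q) = ln(F/S)/T
ln(9102.9/8981.1) = ln(1.013562) = 0.013471
(r − q) = 0.013471 / (330/360) = 0.014696
q = r − ln(F/S)/T = 0.0296 − 0.014696 = 0.014904
q = 1.49%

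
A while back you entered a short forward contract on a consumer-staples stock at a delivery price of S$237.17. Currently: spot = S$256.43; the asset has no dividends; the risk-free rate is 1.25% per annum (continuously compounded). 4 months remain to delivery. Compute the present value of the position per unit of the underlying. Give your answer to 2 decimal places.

-S$20.25

Current fair forward for the remaining 4 months: F = S·e^(r·T), r = 0.0125
F = 256.43 · e^(0.0125 × 4/12) = 256.43 × 1.004175 = 257.5006
Value of long forward = (F − K)·e^(−rT) = (257.5006 − 237.17) · e^(−0.0125·4/12)
= 20.3306 × 0.995842 = 20.25
Short position value = −(long value) = -S$20.25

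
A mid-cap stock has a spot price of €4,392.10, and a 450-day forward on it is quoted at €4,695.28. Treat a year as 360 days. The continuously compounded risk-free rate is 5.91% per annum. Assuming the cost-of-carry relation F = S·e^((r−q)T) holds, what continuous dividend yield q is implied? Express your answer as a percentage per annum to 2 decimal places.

0.57%

From F = S·e^((r−q)T): (r − q) = ln(F/S)/T
ln(4695.28/4392.10) = ln(1.069028) = 0.066750
(r − q) = 0.066750 / (450/360) = 0.053400
q = r − ln(F/S)/T = 0.0591 − 0.053400 = 0.005700
q = 0.57%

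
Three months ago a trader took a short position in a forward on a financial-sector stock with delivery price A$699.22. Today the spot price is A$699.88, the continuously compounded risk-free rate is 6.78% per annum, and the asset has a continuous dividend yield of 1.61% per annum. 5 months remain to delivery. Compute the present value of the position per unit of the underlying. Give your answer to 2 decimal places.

-A$15.46

Current fair forward for the remaining 5 months: F = S·e^((r − q)·T), (r − q) = 0.0678 − 0.0161 = 0.0517
F = 699.88 · e^(0.0517 × 5/12) = 699.88 × 1.021775 = 715.1199
Value of long forward = (F − K)·e^(−rT) = (715.1199 − 699.22) · e^(−0.0678·5/12)
= 15.8999 × 0.972145 = 15.46
Short position value = −(long value) = -A$15.46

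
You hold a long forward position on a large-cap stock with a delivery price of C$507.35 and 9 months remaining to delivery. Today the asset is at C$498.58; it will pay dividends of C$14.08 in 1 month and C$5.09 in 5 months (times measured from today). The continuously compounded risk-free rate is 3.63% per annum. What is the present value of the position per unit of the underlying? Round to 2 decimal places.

-C$14.19

PV(remaining dividends) I = 14.08·e^(−0.0363·1/12) + 5.09·e^(−0.0363·5/12) = 19.0511
Current forward F = (S − I)·e^(rT) = (498.58 − 19.0511)·e^(0.0363·9/12) = 479.5289 × 1.027599 = 492.7634
Value (long) = (F − K)·e^(−rT) = (492.7634 − 507.35) × 0.973142 = -14.1948
Value = -C$14.19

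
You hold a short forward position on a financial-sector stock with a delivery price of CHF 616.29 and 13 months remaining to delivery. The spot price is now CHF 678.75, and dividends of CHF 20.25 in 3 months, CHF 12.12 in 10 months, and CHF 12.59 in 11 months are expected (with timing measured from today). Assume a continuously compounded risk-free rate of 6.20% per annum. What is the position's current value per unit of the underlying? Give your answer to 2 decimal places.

-CHF 59.15

PV(remaining dividends) I = 20.25·e^(−0.0620·3/12) + 12.12·e^(−0.0620·10/12) + 12.59·e^(−0.0620·11/12) = 43.3427
Current forward F = (S − I)·e^(rT) = (678.75 − 43.3427)·e^(0.0620·13/12) = 635.4073 × 1.069474 = 679.5516
Value (long) = (F − K)·e^(−rT) = (679.5516 − 616.29) × 0.935039 = 59.1521
Short position value = −(long value) = -CHF 59.15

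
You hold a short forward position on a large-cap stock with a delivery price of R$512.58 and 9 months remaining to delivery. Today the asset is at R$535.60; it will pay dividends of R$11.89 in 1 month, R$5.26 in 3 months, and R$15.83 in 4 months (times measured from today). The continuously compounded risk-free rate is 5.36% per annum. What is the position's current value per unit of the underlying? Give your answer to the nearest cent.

-R$10.64

PV(remaining dividends) I = 11.89·e^(−0.0536·1/12) + 5.26·e^(−0.0536·3/12) + 15.83·e^(−0.0536·4/12) = 32.5767
Current forward F = (S − I)·e^(rT) = (535.60 − 32.5767)·e^(0.0536·9/12) = 503.0233 × 1.041019 = 523.6568
Value (long) = (F − K)·e^(−rT) = (523.6568 − 512.58) × 0.960597 = 10.6403
Short position value = −(long value) = -R$10.64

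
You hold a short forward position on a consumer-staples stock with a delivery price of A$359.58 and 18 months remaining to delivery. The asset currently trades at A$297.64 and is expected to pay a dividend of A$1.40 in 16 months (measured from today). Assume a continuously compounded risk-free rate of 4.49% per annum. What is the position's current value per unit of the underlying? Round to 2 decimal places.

PV(remaining dividends) I = 1.40·e^(−0.0449·16/12) = 1.3186
Current forward F = (S − I)·e^(rT) = (297.64 − 1.3186)·e^(0.0449·18/12) = 296.3214 × 1.069670 = 316.9661
Value (long) = (F − K)·e^(−rT) = (316.9661 − 359.58) × 0.934868 = -39.8384
Short position value = −(long value) = A$39.84

A$39.84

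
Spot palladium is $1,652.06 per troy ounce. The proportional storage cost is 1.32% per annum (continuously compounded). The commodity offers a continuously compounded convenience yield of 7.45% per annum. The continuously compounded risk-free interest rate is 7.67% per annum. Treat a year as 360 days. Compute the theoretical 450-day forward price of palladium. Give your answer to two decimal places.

$1,684.17 per troy ounce

Net carry = r + u − y = 0.0767 + 0.0132 − 0.0745 = 0.0154
F = S·e^((r+u−y)T) = 1652.06 · e^(0.0154 × 450/360) = 1652.06 · e^0.01925000
= 1652.06 × 1.01943648 = $1,684.17 per troy ounce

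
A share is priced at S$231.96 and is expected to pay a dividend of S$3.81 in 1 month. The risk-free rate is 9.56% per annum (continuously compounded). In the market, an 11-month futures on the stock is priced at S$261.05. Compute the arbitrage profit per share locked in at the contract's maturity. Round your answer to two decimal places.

S$11.97 per share

PV(dividends) I = 3.81·e^(−0.0956·1/12) = 3.7798
Fair futures F* = (S − I)·e^(rT) = (231.96 − 3.7798)·e^0.087633 = 228.1802 × 1.091587 = 249.0785
Market S$261.05 > fair 249.0785: forward overpriced → cash-and-carry (borrow at r, buy the stock and collect the dividends, short the forward).
Profit at T = |F_mkt − F*| = |261.05 − 249.0785| = S$11.97 per share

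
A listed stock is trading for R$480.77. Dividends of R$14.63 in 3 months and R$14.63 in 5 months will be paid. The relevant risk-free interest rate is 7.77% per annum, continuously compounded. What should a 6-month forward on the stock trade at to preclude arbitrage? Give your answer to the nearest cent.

R$470.17

PV(dividends) I = 14.63·e^(−0.0777·3/12) + 14.63·e^(−0.0777·5/12)
I = 14.3486 + 14.1639 = 28.5125
F = (S − I)·e^(rT) = (480.77 − 28.5125) · e^(0.0777·6/12)
= 452.2575 · e^0.038850 = 452.2575 × 1.039615 = R$470.17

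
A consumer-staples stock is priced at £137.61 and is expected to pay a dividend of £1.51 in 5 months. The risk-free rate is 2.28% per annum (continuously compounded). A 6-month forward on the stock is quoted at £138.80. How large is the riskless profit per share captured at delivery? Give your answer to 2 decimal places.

£1.13 per share

PV(dividends) I = 1.51·e^(−0.0228·5/12) = 1.4957
Fair forward F* = (S − I)·e^(rT) = (137.61 − 1.4957)·e^0.011400 = 136.1143 × 1.011465 = 137.6749
Market £138.80 > fair 137.6749: forward overpriced → cash-and-carry (borrow at r, buy the stock and collect the dividends, short the forward).
Profit at T = |F_mkt − F*| = |138.80 − 137.6749| = £1.13 per share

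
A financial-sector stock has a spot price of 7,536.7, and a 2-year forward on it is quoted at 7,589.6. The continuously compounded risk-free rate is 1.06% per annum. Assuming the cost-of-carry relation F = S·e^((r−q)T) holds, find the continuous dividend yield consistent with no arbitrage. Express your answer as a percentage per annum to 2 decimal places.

From F = S·e^((r−q)T): (r − q) = ln(F/S)/T
ln(7589.6/7536.7) = ln(1.007019) = 0.006994
(r − q) = 0.006994 / (2) = 0.003497
q = r − ln(F/S)/T = 0.0106 − 0.003497 = 0.007103
q = 0.71%

0.71%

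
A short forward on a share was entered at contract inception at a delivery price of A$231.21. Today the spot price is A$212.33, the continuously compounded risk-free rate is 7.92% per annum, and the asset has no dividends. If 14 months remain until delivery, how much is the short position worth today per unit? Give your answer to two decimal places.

Current fair forward for the remaining 14 months: F = S·e^(r·T), r = 0.0792
F = 212.33 · e^(0.0792 × 14/12) = 212.33 × 1.096803 = 232.8842
Value of long forward = (F − K)·e^(−rT) = (232.8842 − 231.21) · e^(−0.0792·14/12)
= 1.6742 × 0.911740 = 1.53
Short position value = −(long value) = -A$1.53

-A$1.53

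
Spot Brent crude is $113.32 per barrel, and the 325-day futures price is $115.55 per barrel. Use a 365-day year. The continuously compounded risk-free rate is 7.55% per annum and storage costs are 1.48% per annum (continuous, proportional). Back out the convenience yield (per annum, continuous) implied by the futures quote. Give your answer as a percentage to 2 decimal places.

F = S·e^((r+u−y)T) ⇒ (r+u−y) = ln(F/S)/T
ln(115.55/113.32) = 0.019488; /T ⇒ 0.021887
y = r + u − ln(F/S)/T = 0.0755 + 0.0148 − 0.021887 = 0.068413
y = 6.84%

6.84%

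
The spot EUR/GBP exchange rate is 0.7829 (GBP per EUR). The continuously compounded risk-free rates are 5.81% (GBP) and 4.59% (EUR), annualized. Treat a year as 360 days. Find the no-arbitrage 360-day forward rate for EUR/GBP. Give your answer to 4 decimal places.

F = S·e^((r_GBP − r_EUR)T) = 0.7829 · e^((0.0581 − 0.0459) × 360/360)
= 0.7829 · e^0.012200 = 0.7829 × 1.012275
F = 0.7925 GBP per EUR

0.7925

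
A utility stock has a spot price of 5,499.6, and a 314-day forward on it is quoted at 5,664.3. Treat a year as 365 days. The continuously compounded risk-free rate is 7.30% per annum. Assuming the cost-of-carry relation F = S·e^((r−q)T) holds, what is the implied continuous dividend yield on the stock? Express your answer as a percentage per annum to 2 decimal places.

From F = S·e^((r−q)T): (r − q) = ln(F/S)/T
ln(5664.3/5499.6) = ln(1.029948) = 0.029508
(r − q) = 0.029508 / (314/365) = 0.034301
q = r − ln(F/S)/T = 0.0730 − 0.034301 = 0.038699
q = 3.87%

3.87%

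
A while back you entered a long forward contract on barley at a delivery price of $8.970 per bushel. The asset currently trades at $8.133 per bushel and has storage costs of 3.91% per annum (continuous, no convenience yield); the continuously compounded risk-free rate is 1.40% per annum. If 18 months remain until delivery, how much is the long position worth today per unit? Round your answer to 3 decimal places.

Current fair forward for the remaining 18 months: F = S·e^((r + u)·T), (r + u) = 0.0140 + 0.0391 = 0.0531
F = 8.133 · e^(0.0531 × 18/12) = 8.133 × 1.082908 = 8.8073
Value of long forward = (F − K)·e^(−rT) = (8.8073 − 8.970) · e^(−0.0140·18/12)
= -0.1627 × 0.979219 = -0.159

-$0.159 per bushel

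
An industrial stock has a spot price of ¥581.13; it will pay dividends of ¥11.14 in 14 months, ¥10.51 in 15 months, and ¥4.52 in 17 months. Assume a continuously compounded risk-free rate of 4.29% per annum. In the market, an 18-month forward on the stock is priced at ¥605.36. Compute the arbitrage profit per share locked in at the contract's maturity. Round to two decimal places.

¥12.06 per share

PV(dividends) I = 11.14·e^(−0.0429·14/12) + 10.51·e^(−0.0429·15/12) + 4.52·e^(−0.0429·17/12) = 24.8109
Fair forward F* = (S − I)·e^(rT) = (581.13 − 24.8109)·e^0.064350 = 556.3191 × 1.066466 = 593.2954
Market ¥605.36 > fair 593.2954: forward overpriced → cash-and-carry (borrow at r, buy the stock and collect the dividends, short the forward).
Profit at T = |F_mkt − F*| = |605.36 − 593.2954| = ¥12.06 per share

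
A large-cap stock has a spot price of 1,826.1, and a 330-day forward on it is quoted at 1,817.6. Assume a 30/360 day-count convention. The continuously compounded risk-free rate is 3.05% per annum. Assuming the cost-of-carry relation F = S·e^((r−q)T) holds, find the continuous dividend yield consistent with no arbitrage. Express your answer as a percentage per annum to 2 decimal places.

3.56%

From F = S·e^((r−q)T): (r − q) = ln(F/S)/T
ln(1817.6/1826.1) = ln(0.995345) = -0.004666
(r − q) = -0.004666 / (330/360) = -0.005090
q = r − ln(F/S)/T = 0.0305 + 0.005090 = 0.035590
q = 3.56%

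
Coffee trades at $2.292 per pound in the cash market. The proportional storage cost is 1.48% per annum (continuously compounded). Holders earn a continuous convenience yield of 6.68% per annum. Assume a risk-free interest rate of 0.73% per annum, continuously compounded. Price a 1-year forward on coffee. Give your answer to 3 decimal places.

Net carry = r + u − y = 0.0073 + 0.0148 − 0.0668 = -0.0447
F = S·e^((r+u−y)T) = 2.292 · e^(-0.0447 × 1) = 2.292 · e^-0.044700
= 2.292 × 0.956284 = $2.192 per pound

$2.192 per pound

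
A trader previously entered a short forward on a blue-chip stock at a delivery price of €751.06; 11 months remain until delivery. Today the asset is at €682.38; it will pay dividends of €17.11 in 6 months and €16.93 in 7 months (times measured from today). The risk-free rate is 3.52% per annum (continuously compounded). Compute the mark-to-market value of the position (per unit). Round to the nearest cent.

PV(remaining dividends) I = 17.11·e^(−0.0352·6/12) + 16.93·e^(−0.0352·7/12) = 33.3974
Current forward F = (S − I)·e^(rT) = (682.38 − 33.3974)·e^(0.0352·11/12) = 648.9826 × 1.032793 = 670.2647
Value (long) = (F − K)·e^(−rT) = (670.2647 − 751.06) × 0.968248 = -78.2299
Short position value = −(long value) = €78.23

€78.23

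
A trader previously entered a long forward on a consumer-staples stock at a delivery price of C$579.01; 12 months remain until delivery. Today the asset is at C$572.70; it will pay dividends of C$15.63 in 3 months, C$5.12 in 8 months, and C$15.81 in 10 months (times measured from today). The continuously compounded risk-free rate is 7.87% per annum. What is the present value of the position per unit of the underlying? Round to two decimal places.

PV(remaining dividends) I = 15.63·e^(−0.0787·3/12) + 5.12·e^(−0.0787·8/12) + 15.81·e^(−0.0787·10/12) = 34.9902
Current forward F = (S − I)·e^(rT) = (572.70 − 34.9902)·e^(0.0787·12/12) = 537.7098 × 1.081880 = 581.7375
Value (long) = (F − K)·e^(−rT) = (581.7375 − 579.01) × 0.924317 = 2.5211
Value = C$2.52

C$2.52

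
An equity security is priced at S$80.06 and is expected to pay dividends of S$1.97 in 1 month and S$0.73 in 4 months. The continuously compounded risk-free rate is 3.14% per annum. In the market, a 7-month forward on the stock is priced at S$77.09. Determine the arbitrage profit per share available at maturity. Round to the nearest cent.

PV(dividends) I = 1.97·e^(−0.0314·1/12) + 0.73·e^(−0.0314·4/12) = 2.6873
Fair forward F* = (S − I)·e^(rT) = (80.06 − 2.6873)·e^0.018317 = 77.3727 × 1.018486 = 78.8030
Market S$77.09 < fair 78.8030: forward underpriced → reverse cash-and-carry (short the stock, invest proceeds at r, pay the dividends, go long the forward).
Profit at T = |F_mkt − F*| = |77.09 − 78.8030| = S$1.71 per share

S$1.71 per share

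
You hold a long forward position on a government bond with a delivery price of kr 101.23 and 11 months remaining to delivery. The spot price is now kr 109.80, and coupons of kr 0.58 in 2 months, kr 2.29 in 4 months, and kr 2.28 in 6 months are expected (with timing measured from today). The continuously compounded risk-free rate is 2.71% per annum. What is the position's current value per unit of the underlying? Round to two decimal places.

PV(remaining coupons) I = 0.58·e^(−0.0271·2/12) + 2.29·e^(−0.0271·4/12) + 2.28·e^(−0.0271·6/12) = 5.0961
Current forward F = (S − I)·e^(rT) = (109.80 − 5.0961)·e^(0.0271·11/12) = 104.7039 × 1.025153 = 107.3375
Value (long) = (F − K)·e^(−rT) = (107.3375 − 101.23) × 0.975464 = 5.9576
Value = kr 5.96

kr 5.96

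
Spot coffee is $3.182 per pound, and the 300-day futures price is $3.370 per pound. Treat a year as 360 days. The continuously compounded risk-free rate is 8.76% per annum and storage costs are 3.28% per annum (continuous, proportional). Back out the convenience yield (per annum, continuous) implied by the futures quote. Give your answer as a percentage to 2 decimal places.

F = S·e^((r+u−y)T) ⇒ (r+u−y) = ln(F/S)/T
ln(3.370/3.182) = 0.057403; /T ⇒ 0.068884
y = r + u − ln(F/S)/T = 0.0876 + 0.0328 − 0.068884 = 0.051516
y = 5.15%

5.15%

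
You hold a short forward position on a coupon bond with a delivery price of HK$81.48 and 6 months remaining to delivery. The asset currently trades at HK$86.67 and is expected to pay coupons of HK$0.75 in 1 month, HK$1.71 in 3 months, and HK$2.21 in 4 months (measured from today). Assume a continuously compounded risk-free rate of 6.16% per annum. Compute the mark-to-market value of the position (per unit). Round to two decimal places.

-HK$3.07

PV(remaining coupons) I = 0.75·e^(−0.0616·1/12) + 1.71·e^(−0.0616·3/12) + 2.21·e^(−0.0616·4/12) = 4.5951
Current forward F = (S − I)·e^(rT) = (86.67 − 4.5951)·e^(0.0616·6/12) = 82.0749 × 1.031279 = 84.6421
Value (long) = (F − K)·e^(−rT) = (84.6421 − 81.48) × 0.969669 = 3.0662
Short position value = −(long value) = -HK$3.07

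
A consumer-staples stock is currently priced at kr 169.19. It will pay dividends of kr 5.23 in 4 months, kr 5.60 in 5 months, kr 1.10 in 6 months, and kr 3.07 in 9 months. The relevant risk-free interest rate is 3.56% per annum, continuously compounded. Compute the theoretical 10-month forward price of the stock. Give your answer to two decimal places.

kr 159.08

PV(dividends) I = 5.23·e^(−0.0356·4/12) + 5.60·e^(−0.0356·5/12) + 1.10·e^(−0.0356·6/12) + 3.07·e^(−0.0356·9/12)
I = 5.1683 + 5.5175 + 1.0806 + 2.9891 = 14.7555
F = (S − I)·e^(rT) = (169.19 − 14.7555) · e^(0.0356·10/12)
= 154.4345 · e^0.029667 = 154.4345 × 1.030111 = kr 159.08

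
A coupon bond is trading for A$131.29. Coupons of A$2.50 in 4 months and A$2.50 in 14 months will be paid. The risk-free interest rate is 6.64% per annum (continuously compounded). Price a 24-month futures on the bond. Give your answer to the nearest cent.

A$144.50

PV(coupons) I = 2.50·e^(−0.0664·4/12) + 2.50·e^(−0.0664·14/12)
I = 2.4453 + 2.3136 = 4.7589
F = (S − I)·e^(rT) = (131.29 − 4.7589) · e^(0.0664·24/12)
= 126.5311 · e^0.132800 = 126.5311 × 1.142022 = A$144.50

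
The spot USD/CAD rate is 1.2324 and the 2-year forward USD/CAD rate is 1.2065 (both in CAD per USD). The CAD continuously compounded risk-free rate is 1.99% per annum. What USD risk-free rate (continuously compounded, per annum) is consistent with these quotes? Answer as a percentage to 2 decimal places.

3.05%

F = S·e^((r_CAD − r_USD)T) ⇒ r_USD = r_CAD − ln(F/S)/T
ln(1.2065/1.2324) = -0.021240; /(2) = -0.010620
r_USD = 0.0199 + 0.010620 = 0.030520
r_USD = 3.05%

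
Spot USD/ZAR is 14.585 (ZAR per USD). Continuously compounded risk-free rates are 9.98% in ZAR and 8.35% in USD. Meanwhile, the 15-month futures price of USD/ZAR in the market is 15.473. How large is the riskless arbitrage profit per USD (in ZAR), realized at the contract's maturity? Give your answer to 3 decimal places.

Fair futures: F* = S·e^(carry·T), with carry = (r_ZAR − r_USD) = 0.0998 − 0.0835 = 0.0163
F* = 14.585 · e^(0.0163 × 15/12) = 14.585 · e^0.020375 = 14.585 × 1.020584 = 14.8852
Market 15.473 > fair 14.8852: forward overpriced → cash-and-carry (buy spot, short the forward).
At maturity, profit = |F_mkt − F*| = |15.473 − 14.8852| = 0.588 per USD (in ZAR)

0.588 per USD (in ZAR)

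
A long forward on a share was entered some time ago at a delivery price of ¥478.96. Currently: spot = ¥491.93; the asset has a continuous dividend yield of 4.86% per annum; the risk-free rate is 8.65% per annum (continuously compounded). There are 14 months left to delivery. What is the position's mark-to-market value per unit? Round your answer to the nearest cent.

Current fair forward for the remaining 14 months: F = S·e^((r − q)·T), (r − q) = 0.0865 − 0.0486 = 0.0379
F = 491.93 · e^(0.0379 × 14/12) = 491.93 × 1.045209 = 514.1697
Value of long forward = (F − K)·e^(−rT) = (514.1697 − 478.96) · e^(−0.0865·14/12)
= 35.2097 × 0.904008 = 31.83

¥31.83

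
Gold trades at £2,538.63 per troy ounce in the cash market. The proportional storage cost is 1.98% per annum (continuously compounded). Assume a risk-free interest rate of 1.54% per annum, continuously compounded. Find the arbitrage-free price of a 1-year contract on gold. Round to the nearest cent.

Net carry = r + u − y = 0.0154 + 0.0198 − 0.0000 = 0.0352
F = S·e^((r+u−y)T) = 2538.63 · e^(0.0352 × 1) = 2538.63 · e^0.03520000
= 2538.63 × 1.03582685 = £2,629.58 per troy ounce

£2,629.58 per troy ounce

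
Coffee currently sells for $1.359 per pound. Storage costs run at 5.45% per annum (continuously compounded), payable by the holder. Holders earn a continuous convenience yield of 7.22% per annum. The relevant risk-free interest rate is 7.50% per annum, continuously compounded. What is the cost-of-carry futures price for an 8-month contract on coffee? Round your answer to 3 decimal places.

$1.412 per pound

Net carry = r + u − y = 0.0750 + 0.0545 − 0.0722 = 0.0573
F = S·e^((r+u−y)T) = 1.359 · e^(0.0573 × 8/12) = 1.359 · e^0.038200
= 1.359 × 1.038939 = $1.412 per pound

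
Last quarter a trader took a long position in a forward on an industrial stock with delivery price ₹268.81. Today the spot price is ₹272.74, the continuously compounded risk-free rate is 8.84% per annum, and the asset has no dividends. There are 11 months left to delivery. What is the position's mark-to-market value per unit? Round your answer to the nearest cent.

₹24.85

Current fair forward for the remaining 11 months: F = S·e^(r·T), r = 0.0884
F = 272.74 · e^(0.0884 × 11/12) = 272.74 × 1.084407 = 295.7612
Value of long forward = (F − K)·e^(−rT) = (295.7612 − 268.81) · e^(−0.0884·11/12)
= 26.9512 × 0.922163 = 24.85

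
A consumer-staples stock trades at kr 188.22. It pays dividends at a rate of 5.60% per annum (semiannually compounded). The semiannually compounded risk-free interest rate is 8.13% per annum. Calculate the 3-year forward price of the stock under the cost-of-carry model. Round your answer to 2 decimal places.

kr 202.55

F = S · (1+r/2)^(2T) / (1+q/2)^(2T)
= 188.22 × 1.270071 / 1.180208 = 188.22 × 1.076142
F = kr 202.55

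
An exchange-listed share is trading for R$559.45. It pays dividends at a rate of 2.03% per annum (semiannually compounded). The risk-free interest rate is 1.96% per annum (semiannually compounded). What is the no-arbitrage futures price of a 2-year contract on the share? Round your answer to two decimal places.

R$558.68

F = S · (1+r/2)^(2T) / (1+q/2)^(2T)
= 559.45 × 1.039780 / 1.041222 = 559.45 × 0.998615
F = R$558.68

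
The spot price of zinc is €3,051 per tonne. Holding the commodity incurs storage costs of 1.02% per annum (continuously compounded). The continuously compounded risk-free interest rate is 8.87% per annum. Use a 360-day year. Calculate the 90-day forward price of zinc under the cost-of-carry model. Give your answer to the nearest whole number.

Net carry = r + u − y = 0.0887 + 0.0102 − 0.0000 = 0.0989
F = S·e^((r+u−y)T) = 3051 · e^(0.0989 × 90/360) = 3051 · e^0.024725
= 3051 × 1.025033 = €3,127 per tonne

€3,127 per tonne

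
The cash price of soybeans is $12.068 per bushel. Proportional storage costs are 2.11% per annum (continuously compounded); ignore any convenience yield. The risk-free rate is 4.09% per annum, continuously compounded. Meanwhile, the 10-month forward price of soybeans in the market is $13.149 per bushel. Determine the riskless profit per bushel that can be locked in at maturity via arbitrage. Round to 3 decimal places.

Fair forward: F* = S·e^(carry·T), with carry = (r + u) = 0.0409 + 0.0211 = 0.0620
F* = 12.068 · e^(0.0620 × 10/12) = 12.068 · e^0.051667 = 12.068 × 1.053025 = $12.7079
Market $13.149 > fair $12.7079: forward overpriced → cash-and-carry (buy spot, short the forward).
At maturity, profit = |F_mkt − F*| = |13.149 − 12.7079| = $0.441 per bushel

$0.441 per bushel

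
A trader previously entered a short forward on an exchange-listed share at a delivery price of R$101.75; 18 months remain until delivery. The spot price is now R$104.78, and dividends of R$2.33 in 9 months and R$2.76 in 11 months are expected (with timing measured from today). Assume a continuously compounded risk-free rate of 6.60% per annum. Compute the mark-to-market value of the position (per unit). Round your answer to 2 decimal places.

-R$7.81

PV(remaining dividends) I = 2.33·e^(−0.0660·9/12) + 2.76·e^(−0.0660·11/12) = 4.8154
Current forward F = (S − I)·e^(rT) = (104.78 − 4.8154)·e^(0.0660·18/12) = 99.9646 × 1.104066 = 110.3675
Value (long) = (F − K)·e^(−rT) = (110.3675 − 101.75) × 0.905743 = 7.8052
Short position value = −(long value) = -R$7.81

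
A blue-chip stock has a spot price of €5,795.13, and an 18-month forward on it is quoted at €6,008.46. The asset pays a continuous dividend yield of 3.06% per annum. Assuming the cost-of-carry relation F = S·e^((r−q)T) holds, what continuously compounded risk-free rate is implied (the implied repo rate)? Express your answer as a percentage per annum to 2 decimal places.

5.47%

From F = S·e^((r−q)T): (r − q) = ln(F/S)/T
ln(6008.46/5795.13) = ln(1.036812) = 0.036151
(r − q) = 0.036151 / (18/12) = 0.024101
r = ln(F/S)/T + q = 0.024101 + 0.0306 = 0.054701
r = 5.47%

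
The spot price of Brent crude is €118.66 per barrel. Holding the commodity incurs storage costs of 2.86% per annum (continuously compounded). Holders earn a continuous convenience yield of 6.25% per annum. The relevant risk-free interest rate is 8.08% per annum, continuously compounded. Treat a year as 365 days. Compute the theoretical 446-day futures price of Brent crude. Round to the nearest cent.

€125.66 per barrel

Net carry = r + u − y = 0.0808 + 0.0286 − 0.0625 = 0.0469
F = S·e^((r+u−y)T) = 118.66 · e^(0.0469 × 446/365) = 118.66 · e^0.057308
= 118.66 × 1.058982 = €125.66 per barrel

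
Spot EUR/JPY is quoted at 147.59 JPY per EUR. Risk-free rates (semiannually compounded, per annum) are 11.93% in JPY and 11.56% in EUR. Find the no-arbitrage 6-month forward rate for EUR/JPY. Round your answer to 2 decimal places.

By covered interest parity, F = S · (1+r_JPY/2)^(2T) / (1+r_EUR/2)^(2T)
= 147.59 × 1.059650 / 1.057800 = 147.59 × 1.001749
F = 147.85 JPY per EUR

147.85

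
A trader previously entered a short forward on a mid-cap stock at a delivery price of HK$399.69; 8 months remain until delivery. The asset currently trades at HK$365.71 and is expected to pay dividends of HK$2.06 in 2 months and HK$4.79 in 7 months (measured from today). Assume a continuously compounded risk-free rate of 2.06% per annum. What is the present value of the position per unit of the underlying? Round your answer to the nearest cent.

HK$35.31

PV(remaining dividends) I = 2.06·e^(−0.0206·2/12) + 4.79·e^(−0.0206·7/12) = 6.7857
Current forward F = (S − I)·e^(rT) = (365.71 − 6.7857)·e^(0.0206·8/12) = 358.9243 × 1.013828 = 363.8875
Value (long) = (F − K)·e^(−rT) = (363.8875 − 399.69) × 0.986361 = -35.3142
Short position value = −(long value) = HK$35.31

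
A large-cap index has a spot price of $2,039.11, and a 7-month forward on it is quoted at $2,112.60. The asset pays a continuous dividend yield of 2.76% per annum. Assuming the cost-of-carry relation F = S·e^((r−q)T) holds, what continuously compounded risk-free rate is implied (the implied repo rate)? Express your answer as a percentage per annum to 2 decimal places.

8.83%

From F = S·e^((r−q)T): (r − q) = ln(F/S)/T
ln(2112.60/2039.11) = ln(1.036040) = 0.035406
(r − q) = 0.035406 / (7/12) = 0.060696
r = ln(F/S)/T + q = 0.060696 + 0.0276 = 0.088296
r = 8.83%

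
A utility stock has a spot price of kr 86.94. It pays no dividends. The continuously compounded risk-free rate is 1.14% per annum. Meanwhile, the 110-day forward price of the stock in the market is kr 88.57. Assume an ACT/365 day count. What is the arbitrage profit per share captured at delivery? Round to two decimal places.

kr 1.33 per share

Fair forward: F* = S·e^(carry·T), with carry = r = 0.0114
F* = 86.94 · e^(0.0114 × 110/365) = 86.94 · e^0.003436 = 86.94 × 1.003442 = kr 87.2392
Market kr 88.57 > fair kr 87.2392: forward overpriced → cash-and-carry (buy spot, short the forward).
At maturity, profit = |F_mkt − F*| = |88.57 − 87.2392| = kr 1.33 per share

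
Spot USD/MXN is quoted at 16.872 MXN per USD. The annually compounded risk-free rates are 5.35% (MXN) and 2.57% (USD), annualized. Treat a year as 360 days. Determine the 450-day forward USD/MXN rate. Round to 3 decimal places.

By covered interest parity, F = S · (1+r_MXN)^T / (1+r_USD)^T
= 16.872 × 1.067316 / 1.032228 = 16.872 × 1.033992
F = 17.446 MXN per USD

17.446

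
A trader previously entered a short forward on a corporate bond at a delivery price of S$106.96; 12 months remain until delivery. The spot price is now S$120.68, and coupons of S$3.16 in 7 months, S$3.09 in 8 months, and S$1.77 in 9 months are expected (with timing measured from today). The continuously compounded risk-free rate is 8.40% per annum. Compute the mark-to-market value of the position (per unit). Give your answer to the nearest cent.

PV(remaining coupons) I = 3.16·e^(−0.0840·7/12) + 3.09·e^(−0.0840·8/12) + 1.77·e^(−0.0840·9/12) = 7.5925
Current forward F = (S − I)·e^(rT) = (120.68 − 7.5925)·e^(0.0840·12/12) = 113.0875 × 1.087629 = 122.9972
Value (long) = (F − K)·e^(−rT) = (122.9972 − 106.96) × 0.919431 = 14.7451
Short position value = −(long value) = -S$14.75

-S$14.75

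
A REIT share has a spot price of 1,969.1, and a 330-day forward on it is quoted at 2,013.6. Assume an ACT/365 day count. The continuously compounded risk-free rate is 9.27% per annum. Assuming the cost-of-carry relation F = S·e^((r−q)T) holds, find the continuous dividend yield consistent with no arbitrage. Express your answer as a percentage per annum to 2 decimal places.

From F = S·e^((r−q)T): (r − q) = ln(F/S)/T
ln(2013.6/1969.1) = ln(1.022599) = 0.022347
(r − q) = 0.022347 / (330/365) = 0.024717
q = r − ln(F/S)/T = 0.0927 − 0.024717 = 0.067983
q = 6.80%

6.80%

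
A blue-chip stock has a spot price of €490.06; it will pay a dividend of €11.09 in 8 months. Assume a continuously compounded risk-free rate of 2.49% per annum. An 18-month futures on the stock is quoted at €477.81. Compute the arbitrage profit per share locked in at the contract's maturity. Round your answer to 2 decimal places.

PV(dividends) I = 11.09·e^(−0.0249·8/12) = 10.9074
Fair futures F* = (S − I)·e^(rT) = (490.06 − 10.9074)·e^0.037350 = 479.1526 × 1.038056 = 497.3872
Market €477.81 < fair 497.3872: forward underpriced → reverse cash-and-carry (short the stock, invest proceeds at r, pay the dividends, go long the forward).
Profit at T = |F_mkt − F*| = |477.81 − 497.3872| = €19.58 per share

€19.58 per share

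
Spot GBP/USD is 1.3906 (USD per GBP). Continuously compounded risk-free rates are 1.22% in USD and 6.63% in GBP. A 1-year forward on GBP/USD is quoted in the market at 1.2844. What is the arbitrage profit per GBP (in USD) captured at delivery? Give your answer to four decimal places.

Fair forward: F* = S·e^(carry·T), with carry = (r_USD − r_GBP) = 0.0122 − 0.0663 = -0.0541
F* = 1.3906 · e^(-0.0541 × 12/12) = 1.3906 · e^-0.054100 = 1.3906 × 0.947337 = 1.3174
Market 1.2844 < fair 1.3174: forward underpriced → reverse cash-and-carry (short spot, go long the forward).
At maturity, profit = |F_mkt − F*| = |1.2844 − 1.3174| = 0.0330 per GBP (in USD)

0.0330 per GBP (in USD)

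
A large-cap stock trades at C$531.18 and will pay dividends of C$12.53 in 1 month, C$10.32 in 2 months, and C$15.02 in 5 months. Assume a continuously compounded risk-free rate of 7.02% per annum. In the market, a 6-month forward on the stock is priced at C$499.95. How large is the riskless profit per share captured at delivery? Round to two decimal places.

PV(dividends) I = 12.53·e^(−0.0702·1/12) + 10.32·e^(−0.0702·2/12) + 15.02·e^(−0.0702·5/12) = 37.2439
Fair forward F* = (S − I)·e^(rT) = (531.18 − 37.2439)·e^0.035100 = 493.9361 × 1.035723 = 511.5810
Market C$499.95 < fair 511.5810: forward underpriced → reverse cash-and-carry (short the stock, invest proceeds at r, pay the dividends, go long the forward).
Profit at T = |F_mkt − F*| = |499.95 − 511.5810| = C$11.63 per share

C$11.63 per share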